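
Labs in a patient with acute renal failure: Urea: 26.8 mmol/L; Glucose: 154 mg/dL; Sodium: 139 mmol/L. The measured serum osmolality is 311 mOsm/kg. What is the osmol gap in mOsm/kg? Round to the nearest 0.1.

-2.4 mOsm/kg

Calculated osmolality = 2·Na + glucose/18 + urea
= 2·139 + 154/18 + 26.8
= 278 + 8.56 + 26.80
= 313.36 mOsm/kg ≈ 313.4 mOsm/kg
Osmolar gap = measured − calculated = 311 − 313.4 = -2.4 mOsm/kg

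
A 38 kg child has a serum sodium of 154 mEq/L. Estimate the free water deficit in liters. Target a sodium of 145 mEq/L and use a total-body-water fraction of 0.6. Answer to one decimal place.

TBW = 0.6 · 38 = 22.8 L
Free water deficit = TBW · (Na/145 − 1)
= 22.8 · (154/145 − 1)
= 22.8 · 0.0621
= 1.42 L

1.4 L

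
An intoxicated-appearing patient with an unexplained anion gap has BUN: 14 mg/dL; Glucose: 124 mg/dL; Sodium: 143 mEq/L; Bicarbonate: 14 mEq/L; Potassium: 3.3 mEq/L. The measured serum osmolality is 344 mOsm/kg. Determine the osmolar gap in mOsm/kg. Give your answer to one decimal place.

Calculated osmolality = 2·Na + glucose/18 + BUN/2.8
= 2·143 + 124/18 + 14/2.8
= 286 + 6.89 + 5
= 297.89 mOsm/kg ≈ 297.9 mOsm/kg
Osmolar gap = measured − calculated = 344 − 297.9 = 46.1 mOsm/kg

46.1 mOsm/kg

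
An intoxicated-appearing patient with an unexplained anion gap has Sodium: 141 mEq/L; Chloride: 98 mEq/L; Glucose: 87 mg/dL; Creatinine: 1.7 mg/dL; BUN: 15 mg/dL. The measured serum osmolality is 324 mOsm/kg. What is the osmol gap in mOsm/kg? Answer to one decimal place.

31.8 mOsm/kg

Calculated osmolality = 2·Na + glucose/18 + BUN/2.8
= 2·141 + 87/18 + 15/2.8
= 282 + 4.83 + 5.36
= 292.19 mOsm/kg ≈ 292.2 mOsm/kg
Osmolar gap = measured − calculated = 324 − 292.2 = 31.8 mOsm/kg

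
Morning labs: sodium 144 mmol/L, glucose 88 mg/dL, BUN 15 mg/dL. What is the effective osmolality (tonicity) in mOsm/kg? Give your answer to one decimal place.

Effective osmolality excludes urea (freely permeant across cell membranes):
2·Na + glucose/18
= 2·144 + 88/18
= 288 + 4.89
= 292.89 mOsm/kg

292.9 mOsm/kg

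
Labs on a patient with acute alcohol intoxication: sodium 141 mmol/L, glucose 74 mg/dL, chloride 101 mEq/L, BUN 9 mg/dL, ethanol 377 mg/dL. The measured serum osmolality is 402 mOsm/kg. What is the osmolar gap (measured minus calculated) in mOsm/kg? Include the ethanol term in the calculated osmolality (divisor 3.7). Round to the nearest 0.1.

10.8 mOsm/kg

Calculated osmolality = 2·Na + glucose/18 + BUN/2.8 + ethanol/3.7
= 2·141 + 74/18 + 9/2.8 + 377/3.7
= 282 + 4.11 + 3.21 + 101.89
= 391.21 mOsm/kg ≈ 391.2 mOsm/kg
Osmolar gap = measured − calculated = 402 − 391.2 = 10.8 mOsm/kg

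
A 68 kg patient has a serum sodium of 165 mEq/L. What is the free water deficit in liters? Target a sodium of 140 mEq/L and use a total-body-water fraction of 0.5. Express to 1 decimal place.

6.1 L

TBW = 0.5 · 68 = 34 L
Free water deficit = TBW · (Na/140 − 1)
= 34 · (165/140 − 1)
= 34 · 0.1786
= 6.07 L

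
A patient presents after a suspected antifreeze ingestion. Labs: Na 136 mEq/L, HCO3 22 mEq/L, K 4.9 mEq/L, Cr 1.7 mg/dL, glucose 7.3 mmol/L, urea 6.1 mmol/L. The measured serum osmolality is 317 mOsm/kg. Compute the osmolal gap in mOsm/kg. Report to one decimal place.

Calculated osmolality = 2·Na + glucose + urea
= 2·136 + 7.3 + 6.1
= 272 + 7.30 + 6.10
= 285.4 mOsm/kg ≈ 285.4 mOsm/kg
Osmolar gap = measured − calculated = 317 − 285.4 = 31.6 mOsm/kg

31.6 mOsm/kg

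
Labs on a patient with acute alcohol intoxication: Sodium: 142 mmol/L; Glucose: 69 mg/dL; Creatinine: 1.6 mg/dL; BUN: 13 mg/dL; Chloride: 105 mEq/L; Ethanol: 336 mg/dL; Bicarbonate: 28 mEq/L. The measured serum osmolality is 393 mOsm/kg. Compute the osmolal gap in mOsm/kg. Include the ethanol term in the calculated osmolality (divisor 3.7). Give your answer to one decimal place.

Calculated osmolality = 2·Na + glucose/18 + BUN/2.8 + ethanol/3.7
= 2·142 + 69/18 + 13/2.8 + 336/3.7
= 284 + 3.83 + 4.64 + 90.81
= 383.28 mOsm/kg ≈ 383.3 mOsm/kg
Osmolar gap = measured − calculated = 393 − 383.3 = 9.7 mOsm/kg

9.7 mOsm/kg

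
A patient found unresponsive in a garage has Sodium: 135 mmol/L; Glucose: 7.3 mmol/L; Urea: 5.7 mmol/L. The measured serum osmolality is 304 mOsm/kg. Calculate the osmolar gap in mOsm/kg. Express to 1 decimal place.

Calculated osmolality = 2·Na + glucose + urea
= 2·135 + 7.3 + 5.7
= 270 + 7.30 + 5.70
= 283 mOsm/kg ≈ 283.0 mOsm/kg
Osmolar gap = measured − calculated = 304 − 283.0 = 21.0 mOsm/kg

21.0 mOsm/kg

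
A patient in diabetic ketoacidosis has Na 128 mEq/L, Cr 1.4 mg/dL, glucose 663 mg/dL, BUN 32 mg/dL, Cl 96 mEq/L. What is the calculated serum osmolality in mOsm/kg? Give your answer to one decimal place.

304.3 mOsm/kg

Calculated osmolality = 2·Na + glucose/18 + BUN/2.8
= 2·128 + 663/18 + 32/2.8
= 256 + 36.83 + 11.43
= 304.26 mOsm/kg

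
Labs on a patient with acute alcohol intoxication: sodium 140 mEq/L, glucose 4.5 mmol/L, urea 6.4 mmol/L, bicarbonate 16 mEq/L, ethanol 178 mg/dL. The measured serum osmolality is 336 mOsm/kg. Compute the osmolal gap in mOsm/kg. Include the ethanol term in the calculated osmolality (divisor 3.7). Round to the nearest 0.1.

-3.0 mOsm/kg

Calculated osmolality = 2·Na + glucose + urea + ethanol/3.7
= 2·140 + 4.5 + 6.4 + 178/3.7
= 280 + 4.50 + 6.40 + 48.11
= 339.01 mOsm/kg ≈ 339.0 mOsm/kg
Osmolar gap = measured − calculated = 336 − 339.0 = -3.0 mOsm/kg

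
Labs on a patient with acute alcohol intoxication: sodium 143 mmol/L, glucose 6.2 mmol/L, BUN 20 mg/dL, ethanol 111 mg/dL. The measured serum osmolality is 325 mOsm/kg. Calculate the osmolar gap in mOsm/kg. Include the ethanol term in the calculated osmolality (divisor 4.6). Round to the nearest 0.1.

Calculated osmolality = 2·Na + glucose + BUN/2.8 + ethanol/4.6
= 2·143 + 6.2 + 20/2.8 + 111/4.6
= 286 + 6.20 + 7.14 + 24.13
= 323.47 mOsm/kg ≈ 323.5 mOsm/kg
Osmolar gap = measured − calculated = 325 − 323.5 = 1.5 mOsm/kg

1.5 mOsm/kg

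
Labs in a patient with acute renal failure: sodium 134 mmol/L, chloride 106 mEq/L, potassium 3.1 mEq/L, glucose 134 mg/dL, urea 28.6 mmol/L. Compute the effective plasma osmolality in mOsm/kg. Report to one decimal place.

Effective osmolality excludes urea (freely permeant across cell membranes):
2·Na + glucose/18
= 2·134 + 134/18
= 268 + 7.44
= 275.44 mOsm/kg

275.4 mOsm/kg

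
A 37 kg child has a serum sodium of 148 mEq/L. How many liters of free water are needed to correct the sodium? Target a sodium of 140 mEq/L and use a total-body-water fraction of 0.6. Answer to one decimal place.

TBW = 0.6 · 37 = 22.2 L
Free water deficit = TBW · (Na/140 − 1)
= 22.2 · (148/140 − 1)
= 22.2 · 0.0571
= 1.27 L

1.3 L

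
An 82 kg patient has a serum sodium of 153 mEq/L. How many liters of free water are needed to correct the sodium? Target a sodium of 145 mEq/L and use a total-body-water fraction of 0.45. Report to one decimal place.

2.0 L

TBW = 0.45 · 82 = 36.9 L
Free water deficit = TBW · (Na/145 − 1)
= 36.9 · (153/145 − 1)
= 36.9 · 0.0552
= 2.04 L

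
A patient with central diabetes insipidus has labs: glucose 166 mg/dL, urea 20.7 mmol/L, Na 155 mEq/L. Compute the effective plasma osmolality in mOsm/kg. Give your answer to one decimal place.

Effective osmolality excludes urea (freely permeant across cell membranes):
2·Na + glucose/18
= 2·155 + 166/18
= 310 + 9.22
= 319.22 mOsm/kg

319.2 mOsm/kg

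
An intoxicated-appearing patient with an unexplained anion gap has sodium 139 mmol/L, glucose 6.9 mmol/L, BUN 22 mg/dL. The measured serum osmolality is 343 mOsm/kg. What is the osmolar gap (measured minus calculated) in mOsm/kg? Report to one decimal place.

Calculated osmolality = 2·Na + glucose + BUN/2.8
= 2·139 + 6.9 + 22/2.8
= 278 + 6.90 + 7.86
= 292.76 mOsm/kg ≈ 292.8 mOsm/kg
Osmolar gap = measured − calculated = 343 − 292.8 = 50.2 mOsm/kg

50.2 mOsm/kg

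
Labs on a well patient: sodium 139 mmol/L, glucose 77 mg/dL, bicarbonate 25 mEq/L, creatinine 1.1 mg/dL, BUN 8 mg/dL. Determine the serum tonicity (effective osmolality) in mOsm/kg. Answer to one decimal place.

Effective osmolality excludes urea (freely permeant across cell membranes):
2·Na + glucose/18
= 2·139 + 77/18
= 278 + 4.28
= 282.28 mOsm/kg

282.3 mOsm/kg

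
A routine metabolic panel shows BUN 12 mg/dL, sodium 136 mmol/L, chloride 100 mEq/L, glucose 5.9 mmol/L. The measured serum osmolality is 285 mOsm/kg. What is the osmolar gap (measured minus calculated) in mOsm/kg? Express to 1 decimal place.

2.8 mOsm/kg

Calculated osmolality = 2·Na + glucose + BUN/2.8
= 2·136 + 5.9 + 12/2.8
= 272 + 5.90 + 4.29
= 282.19 mOsm/kg ≈ 282.2 mOsm/kg
Osmolar gap = measured − calculated = 285 − 282.2 = 2.8 mOsm/kg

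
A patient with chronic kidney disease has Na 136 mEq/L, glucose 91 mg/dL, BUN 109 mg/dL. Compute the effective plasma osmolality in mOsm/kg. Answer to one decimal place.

Effective osmolality excludes urea (freely permeant across cell membranes):
2·Na + glucose/18
= 2·136 + 91/18
= 272 + 5.06
= 277.06 mOsm/kg

277.1 mOsm/kg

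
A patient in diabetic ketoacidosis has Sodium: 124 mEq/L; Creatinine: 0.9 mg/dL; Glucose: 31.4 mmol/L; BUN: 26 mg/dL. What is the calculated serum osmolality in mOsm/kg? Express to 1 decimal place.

Calculated osmolality = 2·Na + glucose + BUN/2.8
= 2·124 + 31.4 + 26/2.8
= 248 + 31.40 + 9.29
= 288.69 mOsm/kg

288.7 mOsm/kg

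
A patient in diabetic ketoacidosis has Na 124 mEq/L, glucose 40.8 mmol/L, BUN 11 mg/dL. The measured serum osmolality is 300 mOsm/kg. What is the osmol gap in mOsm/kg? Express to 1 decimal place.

7.3 mOsm/kg

Calculated osmolality = 2·Na + glucose + BUN/2.8
= 2·124 + 40.8 + 11/2.8
= 248 + 40.80 + 3.93
= 292.73 mOsm/kg ≈ 292.7 mOsm/kg
Osmolar gap = measured − calculated = 300 − 292.7 = 7.3 mOsm/kg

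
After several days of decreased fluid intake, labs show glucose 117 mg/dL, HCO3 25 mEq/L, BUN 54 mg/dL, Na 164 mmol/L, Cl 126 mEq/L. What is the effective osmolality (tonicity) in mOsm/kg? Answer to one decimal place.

Effective osmolality excludes urea (freely permeant across cell membranes):
2·Na + glucose/18
= 2·164 + 117/18
= 328 + 6.5
= 334.5 mOsm/kg

334.5 mOsm/kg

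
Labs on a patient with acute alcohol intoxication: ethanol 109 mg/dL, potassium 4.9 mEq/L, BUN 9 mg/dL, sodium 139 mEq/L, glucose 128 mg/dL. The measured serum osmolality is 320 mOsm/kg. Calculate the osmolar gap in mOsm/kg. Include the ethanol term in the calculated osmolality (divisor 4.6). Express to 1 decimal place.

8.0 mOsm/kg

Calculated osmolality = 2·Na + glucose/18 + BUN/2.8 + ethanol/4.6
= 2·139 + 128/18 + 9/2.8 + 109/4.6
= 278 + 7.11 + 3.21 + 23.70
= 312.02 mOsm/kg ≈ 312.0 mOsm/kg
Osmolar gap = measured − calculated = 320 − 312.0 = 8.0 mOsm/kg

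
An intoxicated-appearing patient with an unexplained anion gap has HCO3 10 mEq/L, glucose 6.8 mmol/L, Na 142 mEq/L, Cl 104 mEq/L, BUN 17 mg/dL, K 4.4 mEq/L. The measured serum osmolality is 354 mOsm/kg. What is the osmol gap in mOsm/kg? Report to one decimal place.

Calculated osmolality = 2·Na + glucose + BUN/2.8
= 2·142 + 6.8 + 17/2.8
= 284 + 6.80 + 6.07
= 296.87 mOsm/kg ≈ 296.9 mOsm/kg
Osmolar gap = measured − calculated = 354 − 296.9 = 57.1 mOsm/kg

57.1 mOsm/kg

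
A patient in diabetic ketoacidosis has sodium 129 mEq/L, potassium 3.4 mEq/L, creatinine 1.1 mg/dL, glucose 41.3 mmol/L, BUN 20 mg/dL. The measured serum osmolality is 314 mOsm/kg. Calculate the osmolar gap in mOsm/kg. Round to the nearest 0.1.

Calculated osmolality = 2·Na + glucose + BUN/2.8
= 2·129 + 41.3 + 20/2.8
= 258 + 41.30 + 7.14
= 306.44 mOsm/kg ≈ 306.4 mOsm/kg
Osmolar gap = measured − calculated = 314 − 306.4 = 7.6 mOsm/kg

7.6 mOsm/kg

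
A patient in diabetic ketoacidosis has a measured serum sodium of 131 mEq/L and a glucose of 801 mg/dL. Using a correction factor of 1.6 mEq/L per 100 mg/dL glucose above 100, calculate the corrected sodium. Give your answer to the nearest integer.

Corrected Na = measured Na + 1.6 · (glucose − 100)/100
= 131 + 1.6 · (801 − 100)/100
= 131 + 11.2
= 142.2 mEq/L

142 mEq/L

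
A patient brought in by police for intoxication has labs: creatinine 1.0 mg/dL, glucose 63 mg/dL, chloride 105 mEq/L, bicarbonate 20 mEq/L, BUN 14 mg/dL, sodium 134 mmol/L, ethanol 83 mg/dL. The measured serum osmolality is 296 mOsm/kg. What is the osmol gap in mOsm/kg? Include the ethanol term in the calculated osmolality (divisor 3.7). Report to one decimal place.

-2.9 mOsm/kg

Calculated osmolality = 2·Na + glucose/18 + BUN/2.8 + ethanol/3.7
= 2·134 + 63/18 + 14/2.8 + 83/3.7
= 268 + 3.50 + 5 + 22.43
= 298.93 mOsm/kg ≈ 298.9 mOsm/kg
Osmolar gap = measured − calculated = 296 − 298.9 = -2.9 mOsm/kg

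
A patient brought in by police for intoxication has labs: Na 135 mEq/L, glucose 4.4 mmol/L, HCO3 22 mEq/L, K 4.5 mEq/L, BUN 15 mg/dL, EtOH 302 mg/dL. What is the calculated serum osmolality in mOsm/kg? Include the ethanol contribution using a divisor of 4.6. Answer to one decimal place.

Calculated osmolality = 2·Na + glucose + BUN/2.8 + ethanol/4.6
= 2·135 + 4.4 + 15/2.8 + 302/4.6
= 270 + 4.40 + 5.36 + 65.65
= 345.41 mOsm/kg

345.4 mOsm/kg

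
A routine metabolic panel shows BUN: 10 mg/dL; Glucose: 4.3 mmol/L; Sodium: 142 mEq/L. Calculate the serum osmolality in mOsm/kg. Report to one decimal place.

291.9 mOsm/kg

Calculated osmolality = 2·Na + glucose + BUN/2.8
= 2·142 + 4.3 + 10/2.8
= 284 + 4.30 + 3.57
= 291.87 mOsm/kg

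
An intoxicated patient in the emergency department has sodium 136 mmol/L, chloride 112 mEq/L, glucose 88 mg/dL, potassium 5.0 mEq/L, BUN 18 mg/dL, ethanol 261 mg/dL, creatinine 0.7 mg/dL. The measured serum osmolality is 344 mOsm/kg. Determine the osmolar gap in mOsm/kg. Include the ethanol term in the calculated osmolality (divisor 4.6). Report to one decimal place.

3.9 mOsm/kg

Calculated osmolality = 2·Na + glucose/18 + BUN/2.8 + ethanol/4.6
= 2·136 + 88/18 + 18/2.8 + 261/4.6
= 272 + 4.89 + 6.43 + 56.74
= 340.06 mOsm/kg ≈ 340.1 mOsm/kg
Osmolar gap = measured − calculated = 344 − 340.1 = 3.9 mOsm/kg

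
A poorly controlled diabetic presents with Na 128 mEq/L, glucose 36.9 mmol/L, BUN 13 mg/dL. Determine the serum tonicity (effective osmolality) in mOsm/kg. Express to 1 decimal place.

292.9 mOsm/kg

Effective osmolality excludes urea (freely permeant across cell membranes):
2·Na + glucose
= 2·128 + 36.9
= 256 + 36.9
= 292.9 mOsm/kg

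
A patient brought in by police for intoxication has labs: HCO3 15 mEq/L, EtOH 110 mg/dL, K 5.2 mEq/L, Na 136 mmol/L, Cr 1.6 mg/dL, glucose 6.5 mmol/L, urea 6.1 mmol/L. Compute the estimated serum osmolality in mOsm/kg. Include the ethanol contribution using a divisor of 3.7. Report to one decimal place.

Calculated osmolality = 2·Na + glucose + urea + ethanol/3.7
= 2·136 + 6.5 + 6.1 + 110/3.7
= 272 + 6.50 + 6.10 + 29.73
= 314.33 mOsm/kg

314.3 mOsm/kg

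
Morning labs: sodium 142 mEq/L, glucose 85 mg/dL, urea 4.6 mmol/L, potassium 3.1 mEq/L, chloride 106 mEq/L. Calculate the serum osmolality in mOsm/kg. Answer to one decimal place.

Calculated osmolality = 2·Na + glucose/18 + urea
= 2·142 + 85/18 + 4.6
= 284 + 4.72 + 4.60
= 293.32 mOsm/kg

293.3 mOsm/kg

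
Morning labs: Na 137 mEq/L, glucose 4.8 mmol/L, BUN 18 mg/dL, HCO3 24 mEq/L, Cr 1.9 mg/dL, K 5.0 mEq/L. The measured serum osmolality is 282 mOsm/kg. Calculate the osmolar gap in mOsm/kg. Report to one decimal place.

Calculated osmolality = 2·Na + glucose + BUN/2.8
= 2·137 + 4.8 + 18/2.8
= 274 + 4.80 + 6.43
= 285.23 mOsm/kg ≈ 285.2 mOsm/kg
Osmolar gap = measured − calculated = 282 − 285.2 = -3.2 mOsm/kg

-3.2 mOsm/kg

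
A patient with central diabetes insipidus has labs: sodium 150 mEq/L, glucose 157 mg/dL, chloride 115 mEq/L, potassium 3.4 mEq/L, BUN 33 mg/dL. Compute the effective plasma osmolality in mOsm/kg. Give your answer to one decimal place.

Effective osmolality excludes urea (freely permeant across cell membranes):
2·Na + glucose/18
= 2·150 + 157/18
= 300 + 8.72
= 308.72 mOsm/kg

308.7 mOsm/kg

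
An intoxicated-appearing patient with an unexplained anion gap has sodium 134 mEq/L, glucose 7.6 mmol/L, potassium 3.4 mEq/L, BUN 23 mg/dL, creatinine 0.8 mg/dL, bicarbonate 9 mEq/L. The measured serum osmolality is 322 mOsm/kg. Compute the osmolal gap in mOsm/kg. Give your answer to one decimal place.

38.2 mOsm/kg

Calculated osmolality = 2·Na + glucose + BUN/2.8
= 2·134 + 7.6 + 23/2.8
= 268 + 7.60 + 8.21
= 283.81 mOsm/kg ≈ 283.8 mOsm/kg
Osmolar gap = measured − calculated = 322 − 283.8 = 38.2 mOsm/kg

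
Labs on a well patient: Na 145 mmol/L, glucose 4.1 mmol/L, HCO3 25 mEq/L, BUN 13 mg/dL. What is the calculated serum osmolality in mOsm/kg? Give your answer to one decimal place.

Calculated osmolality = 2·Na + glucose + BUN/2.8
= 2·145 + 4.1 + 13/2.8
= 290 + 4.10 + 4.64
= 298.74 mOsm/kg

298.7 mOsm/kg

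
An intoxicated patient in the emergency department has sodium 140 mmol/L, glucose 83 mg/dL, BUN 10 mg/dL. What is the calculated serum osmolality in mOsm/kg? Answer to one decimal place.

288.2 mOsm/kg

Calculated osmolality = 2·Na + glucose/18 + BUN/2.8
= 2·140 + 83/18 + 10/2.8
= 280 + 4.61 + 3.57
= 288.18 mOsm/kg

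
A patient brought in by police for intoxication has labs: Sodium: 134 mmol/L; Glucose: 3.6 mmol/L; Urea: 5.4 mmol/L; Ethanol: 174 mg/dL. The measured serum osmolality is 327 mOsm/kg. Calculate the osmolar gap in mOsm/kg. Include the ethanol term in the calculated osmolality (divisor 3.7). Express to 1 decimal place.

3.0 mOsm/kg

Calculated osmolality = 2·Na + glucose + urea + ethanol/3.7
= 2·134 + 3.6 + 5.4 + 174/3.7
= 268 + 3.60 + 5.40 + 47.03
= 324.03 mOsm/kg ≈ 324.0 mOsm/kg
Osmolar gap = measured − calculated = 327 − 324.0 = 3.0 mOsm/kg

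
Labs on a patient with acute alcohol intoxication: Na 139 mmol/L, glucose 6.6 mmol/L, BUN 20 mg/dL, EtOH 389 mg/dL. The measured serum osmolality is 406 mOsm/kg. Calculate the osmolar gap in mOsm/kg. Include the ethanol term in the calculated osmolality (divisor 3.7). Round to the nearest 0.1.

9.1 mOsm/kg

Calculated osmolality = 2·Na + glucose + BUN/2.8 + ethanol/3.7
= 2·139 + 6.6 + 20/2.8 + 389/3.7
= 278 + 6.60 + 7.14 + 105.14
= 396.88 mOsm/kg ≈ 396.9 mOsm/kg
Osmolar gap = measured − calculated = 406 − 396.9 = 9.1 mOsm/kg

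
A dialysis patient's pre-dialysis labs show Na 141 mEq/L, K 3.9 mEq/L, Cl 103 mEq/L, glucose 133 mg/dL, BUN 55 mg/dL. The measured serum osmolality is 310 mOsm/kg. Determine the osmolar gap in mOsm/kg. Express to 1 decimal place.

Calculated osmolality = 2·Na + glucose/18 + BUN/2.8
= 2·141 + 133/18 + 55/2.8
= 282 + 7.39 + 19.64
= 309.03 mOsm/kg ≈ 309.0 mOsm/kg
Osmolar gap = measured − calculated = 310 − 309.0 = 1.0 mOsm/kg

1.0 mOsm/kg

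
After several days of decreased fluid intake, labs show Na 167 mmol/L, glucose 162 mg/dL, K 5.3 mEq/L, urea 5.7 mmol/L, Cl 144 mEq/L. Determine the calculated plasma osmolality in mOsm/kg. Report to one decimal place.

348.7 mOsm/kg

Calculated osmolality = 2·Na + glucose/18 + urea
= 2·167 + 162/18 + 5.7
= 334 + 9 + 5.70
= 348.7 mOsm/kg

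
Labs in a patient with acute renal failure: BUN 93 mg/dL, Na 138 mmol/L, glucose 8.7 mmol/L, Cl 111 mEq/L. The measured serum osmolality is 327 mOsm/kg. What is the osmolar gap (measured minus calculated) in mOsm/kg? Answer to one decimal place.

9.1 mOsm/kg

Calculated osmolality = 2·Na + glucose + BUN/2.8
= 2·138 + 8.7 + 93/2.8
= 276 + 8.70 + 33.21
= 317.91 mOsm/kg ≈ 317.9 mOsm/kg
Osmolar gap = measured − calculated = 327 − 317.9 = 9.1 mOsm/kg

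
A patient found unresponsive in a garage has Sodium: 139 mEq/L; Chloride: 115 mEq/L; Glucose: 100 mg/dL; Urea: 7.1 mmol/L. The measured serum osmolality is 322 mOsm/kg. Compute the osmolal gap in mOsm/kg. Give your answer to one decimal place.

31.3 mOsm/kg

Calculated osmolality = 2·Na + glucose/18 + urea
= 2·139 + 100/18 + 7.1
= 278 + 5.56 + 7.10
= 290.66 mOsm/kg ≈ 290.7 mOsm/kg
Osmolar gap = measured − calculated = 322 − 290.7 = 31.3 mOsm/kg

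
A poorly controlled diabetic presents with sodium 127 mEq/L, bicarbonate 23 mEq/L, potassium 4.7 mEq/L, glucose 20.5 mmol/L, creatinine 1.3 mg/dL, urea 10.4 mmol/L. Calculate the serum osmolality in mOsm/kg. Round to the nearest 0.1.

Calculated osmolality = 2·Na + glucose + urea
= 2·127 + 20.5 + 10.4
= 254 + 20.50 + 10.40
= 284.9 mOsm/kg

284.9 mOsm/kg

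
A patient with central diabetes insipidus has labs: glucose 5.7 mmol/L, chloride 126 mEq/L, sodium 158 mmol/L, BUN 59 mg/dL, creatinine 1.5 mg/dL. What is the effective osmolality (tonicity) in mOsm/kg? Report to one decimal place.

Effective osmolality excludes urea (freely permeant across cell membranes):
2·Na + glucose
= 2·158 + 5.7
= 316 + 5.7
= 321.7 mOsm/kg

321.7 mOsm/kg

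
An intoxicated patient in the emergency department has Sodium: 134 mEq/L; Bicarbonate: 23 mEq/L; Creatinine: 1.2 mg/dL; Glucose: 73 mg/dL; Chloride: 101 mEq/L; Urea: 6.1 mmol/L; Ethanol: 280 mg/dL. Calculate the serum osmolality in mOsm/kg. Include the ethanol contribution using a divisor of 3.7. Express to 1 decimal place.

353.8 mOsm/kg

Calculated osmolality = 2·Na + glucose/18 + urea + ethanol/3.7
= 2·134 + 73/18 + 6.1 + 280/3.7
= 268 + 4.06 + 6.10 + 75.68
= 353.84 mOsm/kg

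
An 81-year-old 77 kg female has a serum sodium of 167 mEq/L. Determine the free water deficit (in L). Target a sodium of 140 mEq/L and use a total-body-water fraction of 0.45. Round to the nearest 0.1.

6.7 L

TBW = 0.45 · 77 = 34.65 L
Free water deficit = TBW · (Na/140 − 1)
= 34.65 · (167/140 − 1)
= 34.65 · 0.1929
= 6.68 L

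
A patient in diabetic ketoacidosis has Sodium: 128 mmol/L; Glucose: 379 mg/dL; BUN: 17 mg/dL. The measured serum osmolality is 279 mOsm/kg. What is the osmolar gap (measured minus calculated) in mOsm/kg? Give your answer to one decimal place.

Calculated osmolality = 2·Na + glucose/18 + BUN/2.8
= 2·128 + 379/18 + 17/2.8
= 256 + 21.06 + 6.07
= 283.13 mOsm/kg ≈ 283.1 mOsm/kg
Osmolar gap = measured − calculated = 279 − 283.1 = -4.1 mOsm/kg

-4.1 mOsm/kg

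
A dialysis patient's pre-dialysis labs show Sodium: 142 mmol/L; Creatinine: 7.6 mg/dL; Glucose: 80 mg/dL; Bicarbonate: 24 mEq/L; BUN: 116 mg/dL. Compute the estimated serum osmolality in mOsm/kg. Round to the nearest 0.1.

Calculated osmolality = 2·Na + glucose/18 + BUN/2.8
= 2·142 + 80/18 + 116/2.8
= 284 + 4.44 + 41.43
= 329.87 mOsm/kg

329.9 mOsm/kg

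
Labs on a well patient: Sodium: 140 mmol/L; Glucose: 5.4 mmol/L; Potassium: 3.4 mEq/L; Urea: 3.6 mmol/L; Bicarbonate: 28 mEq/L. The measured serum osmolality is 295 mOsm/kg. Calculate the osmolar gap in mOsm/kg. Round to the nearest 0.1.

6.0 mOsm/kg

Calculated osmolality = 2·Na + glucose + urea
= 2·140 + 5.4 + 3.6
= 280 + 5.40 + 3.60
= 289 mOsm/kg ≈ 289.0 mOsm/kg
Osmolar gap = measured − calculated = 295 − 289.0 = 6.0 mOsm/kg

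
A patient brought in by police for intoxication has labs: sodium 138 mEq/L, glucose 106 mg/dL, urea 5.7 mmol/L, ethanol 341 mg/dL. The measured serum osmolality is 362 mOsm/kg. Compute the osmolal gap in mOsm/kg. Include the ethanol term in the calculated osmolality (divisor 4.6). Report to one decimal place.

Calculated osmolality = 2·Na + glucose/18 + urea + ethanol/4.6
= 2·138 + 106/18 + 5.7 + 341/4.6
= 276 + 5.89 + 5.70 + 74.13
= 361.72 mOsm/kg ≈ 361.7 mOsm/kg
Osmolar gap = measured − calculated = 362 − 361.7 = 0.3 mOsm/kg

0.3 mOsm/kg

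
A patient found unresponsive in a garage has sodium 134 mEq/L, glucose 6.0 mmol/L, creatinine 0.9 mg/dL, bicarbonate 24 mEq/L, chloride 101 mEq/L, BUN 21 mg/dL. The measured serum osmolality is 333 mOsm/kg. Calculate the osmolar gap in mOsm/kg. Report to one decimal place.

51.5 mOsm/kg

Calculated osmolality = 2·Na + glucose + BUN/2.8
= 2·134 + 6 + 21/2.8
= 268 + 6 + 7.50
= 281.5 mOsm/kg ≈ 281.5 mOsm/kg
Osmolar gap = measured − calculated = 333 − 281.5 = 51.5 mOsm/kg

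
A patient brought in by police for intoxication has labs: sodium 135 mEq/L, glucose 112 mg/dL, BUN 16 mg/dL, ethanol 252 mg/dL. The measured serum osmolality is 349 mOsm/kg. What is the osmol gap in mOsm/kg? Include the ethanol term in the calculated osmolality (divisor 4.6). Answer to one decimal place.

12.3 mOsm/kg

Calculated osmolality = 2·Na + glucose/18 + BUN/2.8 + ethanol/4.6
= 2·135 + 112/18 + 16/2.8 + 252/4.6
= 270 + 6.22 + 5.71 + 54.78
= 336.71 mOsm/kg ≈ 336.7 mOsm/kg
Osmolar gap = measured − calculated = 349 − 336.7 = 12.3 mOsm/kg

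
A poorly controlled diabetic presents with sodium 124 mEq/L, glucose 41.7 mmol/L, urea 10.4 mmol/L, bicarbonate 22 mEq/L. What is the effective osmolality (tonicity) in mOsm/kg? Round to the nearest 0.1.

Effective osmolality excludes urea (freely permeant across cell membranes):
2·Na + glucose
= 2·124 + 41.7
= 248 + 41.7
= 289.7 mOsm/kg

289.7 mOsm/kg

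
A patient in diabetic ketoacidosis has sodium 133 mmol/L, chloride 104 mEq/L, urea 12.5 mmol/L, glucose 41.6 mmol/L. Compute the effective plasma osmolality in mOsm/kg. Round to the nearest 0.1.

307.6 mOsm/kg

Effective osmolality excludes urea (freely permeant across cell membranes):
2·Na + glucose
= 2·133 + 41.6
= 266 + 41.6
= 307.6 mOsm/kg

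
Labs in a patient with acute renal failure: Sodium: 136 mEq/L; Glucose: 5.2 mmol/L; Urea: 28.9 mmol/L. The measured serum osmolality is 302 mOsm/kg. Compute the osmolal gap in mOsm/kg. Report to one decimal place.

-4.1 mOsm/kg

Calculated osmolality = 2·Na + glucose + urea
= 2·136 + 5.2 + 28.9
= 272 + 5.20 + 28.90
= 306.1 mOsm/kg ≈ 306.1 mOsm/kg
Osmolar gap = measured − calculated = 302 − 306.1 = -4.1 mOsm/kg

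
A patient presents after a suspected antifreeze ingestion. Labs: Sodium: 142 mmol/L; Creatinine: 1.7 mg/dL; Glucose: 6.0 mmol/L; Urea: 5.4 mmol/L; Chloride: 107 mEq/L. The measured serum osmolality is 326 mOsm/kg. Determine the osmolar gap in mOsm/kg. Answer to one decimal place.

Calculated osmolality = 2·Na + glucose + urea
= 2·142 + 6 + 5.4
= 284 + 6 + 5.40
= 295.4 mOsm/kg ≈ 295.4 mOsm/kg
Osmolar gap = measured − calculated = 326 − 295.4 = 30.6 mOsm/kg

30.6 mOsm/kg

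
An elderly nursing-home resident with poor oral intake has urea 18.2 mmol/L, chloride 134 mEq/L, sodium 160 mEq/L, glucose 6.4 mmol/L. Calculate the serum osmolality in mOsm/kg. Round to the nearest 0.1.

344.6 mOsm/kg

Calculated osmolality = 2·Na + glucose + urea
= 2·160 + 6.4 + 18.2
= 320 + 6.40 + 18.20
= 344.6 mOsm/kg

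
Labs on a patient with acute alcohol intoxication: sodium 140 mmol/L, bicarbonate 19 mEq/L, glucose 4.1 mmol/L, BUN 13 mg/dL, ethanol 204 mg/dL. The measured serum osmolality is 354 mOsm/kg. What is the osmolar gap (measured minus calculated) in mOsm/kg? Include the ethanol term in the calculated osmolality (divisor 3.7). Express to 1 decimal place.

10.1 mOsm/kg

Calculated osmolality = 2·Na + glucose + BUN/2.8 + ethanol/3.7
= 2·140 + 4.1 + 13/2.8 + 204/3.7
= 280 + 4.10 + 4.64 + 55.14
= 343.88 mOsm/kg ≈ 343.9 mOsm/kg
Osmolar gap = measured − calculated = 354 − 343.9 = 10.1 mOsm/kg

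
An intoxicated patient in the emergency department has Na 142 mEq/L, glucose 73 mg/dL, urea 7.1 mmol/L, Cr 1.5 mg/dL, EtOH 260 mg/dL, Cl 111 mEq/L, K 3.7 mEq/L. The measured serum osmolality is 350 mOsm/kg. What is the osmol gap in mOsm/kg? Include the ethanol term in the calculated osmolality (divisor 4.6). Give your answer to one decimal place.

-1.7 mOsm/kg

Calculated osmolality = 2·Na + glucose/18 + urea + ethanol/4.6
= 2·142 + 73/18 + 7.1 + 260/4.6
= 284 + 4.06 + 7.10 + 56.52
= 351.68 mOsm/kg ≈ 351.7 mOsm/kg
Osmolar gap = measured − calculated = 350 − 351.7 = -1.7 mOsm/kg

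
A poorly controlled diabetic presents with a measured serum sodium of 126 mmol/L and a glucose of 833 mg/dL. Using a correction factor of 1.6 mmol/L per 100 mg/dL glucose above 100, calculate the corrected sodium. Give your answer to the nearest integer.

Corrected Na = measured Na + 1.6 · (glucose − 100)/100
= 126 + 1.6 · (833 − 100)/100
= 126 + 11.7
= 137.7 mmol/L

138 mmol/L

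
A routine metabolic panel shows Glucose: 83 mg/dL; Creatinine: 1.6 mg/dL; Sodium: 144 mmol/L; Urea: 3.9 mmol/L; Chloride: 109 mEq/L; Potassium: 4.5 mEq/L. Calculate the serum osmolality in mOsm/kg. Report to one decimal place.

Calculated osmolality = 2·Na + glucose/18 + urea
= 2·144 + 83/18 + 3.9
= 288 + 4.61 + 3.90
= 296.51 mOsm/kg

296.5 mOsm/kg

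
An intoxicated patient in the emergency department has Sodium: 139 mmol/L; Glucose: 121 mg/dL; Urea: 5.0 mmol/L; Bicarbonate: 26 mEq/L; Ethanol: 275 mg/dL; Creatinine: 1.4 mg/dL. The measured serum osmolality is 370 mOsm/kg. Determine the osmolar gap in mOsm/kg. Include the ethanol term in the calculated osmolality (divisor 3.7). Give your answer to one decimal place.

6.0 mOsm/kg

Calculated osmolality = 2·Na + glucose/18 + urea + ethanol/3.7
= 2·139 + 121/18 + 5 + 275/3.7
= 278 + 6.72 + 5 + 74.32
= 364.04 mOsm/kg ≈ 364.0 mOsm/kg
Osmolar gap = measured − calculated = 370 − 364.0 = 6.0 mOsm/kg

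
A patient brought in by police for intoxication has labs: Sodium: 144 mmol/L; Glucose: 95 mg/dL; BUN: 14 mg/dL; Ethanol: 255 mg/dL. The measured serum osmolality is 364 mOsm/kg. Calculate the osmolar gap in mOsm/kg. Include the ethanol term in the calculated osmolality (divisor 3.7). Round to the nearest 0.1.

-3.2 mOsm/kg

Calculated osmolality = 2·Na + glucose/18 + BUN/2.8 + ethanol/3.7
= 2·144 + 95/18 + 14/2.8 + 255/3.7
= 288 + 5.28 + 5 + 68.92
= 367.2 mOsm/kg ≈ 367.2 mOsm/kg
Osmolar gap = measured − calculated = 364 − 367.2 = -3.2 mOsm/kg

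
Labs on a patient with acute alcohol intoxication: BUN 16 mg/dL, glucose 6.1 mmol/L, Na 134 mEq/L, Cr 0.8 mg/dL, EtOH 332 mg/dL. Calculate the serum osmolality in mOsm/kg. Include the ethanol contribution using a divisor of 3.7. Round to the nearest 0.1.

Calculated osmolality = 2·Na + glucose + BUN/2.8 + ethanol/3.7
= 2·134 + 6.1 + 16/2.8 + 332/3.7
= 268 + 6.10 + 5.71 + 89.73
= 369.54 mOsm/kg

369.5 mOsm/kg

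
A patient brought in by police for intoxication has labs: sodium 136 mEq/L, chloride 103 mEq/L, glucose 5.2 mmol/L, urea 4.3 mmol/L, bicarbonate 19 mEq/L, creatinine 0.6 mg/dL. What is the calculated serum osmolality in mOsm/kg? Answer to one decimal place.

281.5 mOsm/kg

Calculated osmolality = 2·Na + glucose + urea
= 2·136 + 5.2 + 4.3
= 272 + 5.20 + 4.30
= 281.5 mOsm/kg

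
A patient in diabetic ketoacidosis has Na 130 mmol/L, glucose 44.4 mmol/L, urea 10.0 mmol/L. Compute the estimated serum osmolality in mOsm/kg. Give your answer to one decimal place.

Calculated osmolality = 2·Na + glucose + urea
= 2·130 + 44.4 + 10
= 260 + 44.40 + 10
= 314.4 mOsm/kg

314.4 mOsm/kg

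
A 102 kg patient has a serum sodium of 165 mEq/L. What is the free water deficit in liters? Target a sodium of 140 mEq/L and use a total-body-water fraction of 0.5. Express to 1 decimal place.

9.1 L

TBW = 0.5 · 102 = 51 L
Free water deficit = TBW · (Na/140 − 1)
= 51 · (165/140 − 1)
= 51 · 0.1786
= 9.11 L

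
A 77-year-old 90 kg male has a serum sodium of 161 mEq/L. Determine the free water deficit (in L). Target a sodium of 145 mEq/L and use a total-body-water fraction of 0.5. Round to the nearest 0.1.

5.0 L

TBW = 0.5 · 90 = 45 L
Free water deficit = TBW · (Na/145 − 1)
= 45 · (161/145 − 1)
= 45 · 0.1103
= 4.96 L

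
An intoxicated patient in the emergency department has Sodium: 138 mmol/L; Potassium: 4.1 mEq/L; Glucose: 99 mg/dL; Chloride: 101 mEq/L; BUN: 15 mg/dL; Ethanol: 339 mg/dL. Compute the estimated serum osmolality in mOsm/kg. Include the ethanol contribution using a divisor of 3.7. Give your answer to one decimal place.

Calculated osmolality = 2·Na + glucose/18 + BUN/2.8 + ethanol/3.7
= 2·138 + 99/18 + 15/2.8 + 339/3.7
= 276 + 5.50 + 5.36 + 91.62
= 378.48 mOsm/kg

378.5 mOsm/kg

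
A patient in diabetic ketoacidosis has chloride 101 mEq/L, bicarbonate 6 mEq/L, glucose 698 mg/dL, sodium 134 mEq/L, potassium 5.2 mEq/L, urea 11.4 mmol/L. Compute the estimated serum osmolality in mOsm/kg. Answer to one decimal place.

Calculated osmolality = 2·Na + glucose/18 + urea
= 2·134 + 698/18 + 11.4
= 268 + 38.78 + 11.40
= 318.18 mOsm/kg

318.2 mOsm/kg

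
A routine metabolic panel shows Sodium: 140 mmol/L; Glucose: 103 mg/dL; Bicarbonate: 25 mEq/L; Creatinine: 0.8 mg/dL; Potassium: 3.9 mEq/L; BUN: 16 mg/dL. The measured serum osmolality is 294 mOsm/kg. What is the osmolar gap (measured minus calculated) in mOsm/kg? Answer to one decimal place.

Calculated osmolality = 2·Na + glucose/18 + BUN/2.8
= 2·140 + 103/18 + 16/2.8
= 280 + 5.72 + 5.71
= 291.43 mOsm/kg ≈ 291.4 mOsm/kg
Osmolar gap = measured − calculated = 294 − 291.4 = 2.6 mOsm/kg

2.6 mOsm/kg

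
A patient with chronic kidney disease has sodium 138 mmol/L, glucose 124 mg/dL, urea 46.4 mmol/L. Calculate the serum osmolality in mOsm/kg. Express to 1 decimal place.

329.3 mOsm/kg

Calculated osmolality = 2·Na + glucose/18 + urea
= 2·138 + 124/18 + 46.4
= 276 + 6.89 + 46.40
= 329.29 mOsm/kg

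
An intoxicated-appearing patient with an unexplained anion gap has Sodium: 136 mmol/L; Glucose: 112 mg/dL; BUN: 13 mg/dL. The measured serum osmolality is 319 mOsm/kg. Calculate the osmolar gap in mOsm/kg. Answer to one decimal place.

36.1 mOsm/kg

Calculated osmolality = 2·Na + glucose/18 + BUN/2.8
= 2·136 + 112/18 + 13/2.8
= 272 + 6.22 + 4.64
= 282.86 mOsm/kg ≈ 282.9 mOsm/kg
Osmolar gap = measured − calculated = 319 − 282.9 = 36.1 mOsm/kg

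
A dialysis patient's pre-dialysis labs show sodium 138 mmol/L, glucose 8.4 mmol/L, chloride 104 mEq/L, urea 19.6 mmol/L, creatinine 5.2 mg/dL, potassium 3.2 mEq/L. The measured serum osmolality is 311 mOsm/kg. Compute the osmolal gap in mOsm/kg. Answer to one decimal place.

Calculated osmolality = 2·Na + glucose + urea
= 2·138 + 8.4 + 19.6
= 276 + 8.40 + 19.60
= 304 mOsm/kg ≈ 304.0 mOsm/kg
Osmolar gap = measured − calculated = 311 − 304.0 = 7.0 mOsm/kg

7.0 mOsm/kg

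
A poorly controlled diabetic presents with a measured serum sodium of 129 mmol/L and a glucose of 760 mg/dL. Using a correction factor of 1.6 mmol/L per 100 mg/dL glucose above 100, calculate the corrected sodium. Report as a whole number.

140 mmol/L

Corrected Na = measured Na + 1.6 · (glucose − 100)/100
= 129 + 1.6 · (760 − 100)/100
= 129 + 10.6
= 139.6 mmol/L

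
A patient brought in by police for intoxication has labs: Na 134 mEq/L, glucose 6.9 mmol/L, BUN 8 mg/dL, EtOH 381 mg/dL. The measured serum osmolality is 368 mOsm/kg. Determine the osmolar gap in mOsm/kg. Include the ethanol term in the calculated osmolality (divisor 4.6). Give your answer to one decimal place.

Calculated osmolality = 2·Na + glucose + BUN/2.8 + ethanol/4.6
= 2·134 + 6.9 + 8/2.8 + 381/4.6
= 268 + 6.90 + 2.86 + 82.83
= 360.59 mOsm/kg ≈ 360.6 mOsm/kg
Osmolar gap = measured − calculated = 368 − 360.6 = 7.4 mOsm/kg

7.4 mOsm/kg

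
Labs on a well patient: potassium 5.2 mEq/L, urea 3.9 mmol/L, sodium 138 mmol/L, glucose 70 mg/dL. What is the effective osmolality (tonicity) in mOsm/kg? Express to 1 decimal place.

279.9 mOsm/kg

Effective osmolality excludes urea (freely permeant across cell membranes):
2·Na + glucose/18
= 2·138 + 70/18
= 276 + 3.89
= 279.89 mOsm/kg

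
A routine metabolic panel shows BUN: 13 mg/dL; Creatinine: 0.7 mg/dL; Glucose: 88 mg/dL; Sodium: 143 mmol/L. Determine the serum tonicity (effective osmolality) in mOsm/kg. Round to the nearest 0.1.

290.9 mOsm/kg

Effective osmolality excludes urea (freely permeant across cell membranes):
2·Na + glucose/18
= 2·143 + 88/18
= 286 + 4.89
= 290.89 mOsm/kg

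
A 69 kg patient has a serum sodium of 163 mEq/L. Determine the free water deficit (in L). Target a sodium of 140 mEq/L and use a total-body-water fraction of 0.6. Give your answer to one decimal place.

6.8 L

TBW = 0.6 · 69 = 41.4 L
Free water deficit = TBW · (Na/140 − 1)
= 41.4 · (163/140 − 1)
= 41.4 · 0.1643
= 6.8 L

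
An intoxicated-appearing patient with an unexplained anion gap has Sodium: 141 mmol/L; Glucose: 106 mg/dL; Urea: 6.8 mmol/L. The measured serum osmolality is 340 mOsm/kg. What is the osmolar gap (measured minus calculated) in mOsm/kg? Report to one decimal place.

Calculated osmolality = 2·Na + glucose/18 + urea
= 2·141 + 106/18 + 6.8
= 282 + 5.89 + 6.80
= 294.69 mOsm/kg ≈ 294.7 mOsm/kg
Osmolar gap = measured − calculated = 340 − 294.7 = 45.3 mOsm/kg

45.3 mOsm/kg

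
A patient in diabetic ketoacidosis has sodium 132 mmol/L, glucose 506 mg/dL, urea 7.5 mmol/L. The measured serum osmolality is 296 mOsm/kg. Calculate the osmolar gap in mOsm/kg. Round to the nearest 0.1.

-3.6 mOsm/kg

Calculated osmolality = 2·Na + glucose/18 + urea
= 2·132 + 506/18 + 7.5
= 264 + 28.11 + 7.50
= 299.61 mOsm/kg ≈ 299.6 mOsm/kg
Osmolar gap = measured − calculated = 296 − 299.6 = -3.6 mOsm/kg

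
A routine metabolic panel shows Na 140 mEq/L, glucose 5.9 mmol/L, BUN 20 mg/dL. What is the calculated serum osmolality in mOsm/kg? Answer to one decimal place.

Calculated osmolality = 2·Na + glucose + BUN/2.8
= 2·140 + 5.9 + 20/2.8
= 280 + 5.90 + 7.14
= 293.04 mOsm/kg

293.0 mOsm/kg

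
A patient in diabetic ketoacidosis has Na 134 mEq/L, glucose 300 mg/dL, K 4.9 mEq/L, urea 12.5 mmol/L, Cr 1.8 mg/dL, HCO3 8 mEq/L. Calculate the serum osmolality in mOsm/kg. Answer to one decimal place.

297.2 mOsm/kg

Calculated osmolality = 2·Na + glucose/18 + urea
= 2·134 + 300/18 + 12.5
= 268 + 16.67 + 12.50
= 297.17 mOsm/kg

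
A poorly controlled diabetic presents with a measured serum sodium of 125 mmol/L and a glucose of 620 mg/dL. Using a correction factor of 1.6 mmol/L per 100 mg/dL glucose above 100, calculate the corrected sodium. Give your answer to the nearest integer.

133 mmol/L

Corrected Na = measured Na + 1.6 · (glucose − 100)/100
= 125 + 1.6 · (620 − 100)/100
= 125 + 8.3
= 133.3 mmol/L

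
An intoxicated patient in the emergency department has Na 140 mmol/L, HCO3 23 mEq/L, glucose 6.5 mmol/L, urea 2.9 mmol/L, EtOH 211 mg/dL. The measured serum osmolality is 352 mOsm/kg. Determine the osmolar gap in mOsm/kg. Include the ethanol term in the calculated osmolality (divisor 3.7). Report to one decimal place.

Calculated osmolality = 2·Na + glucose + urea + ethanol/3.7
= 2·140 + 6.5 + 2.9 + 211/3.7
= 280 + 6.50 + 2.90 + 57.03
= 346.43 mOsm/kg ≈ 346.4 mOsm/kg
Osmolar gap = measured − calculated = 352 − 346.4 = 5.6 mOsm/kg

5.6 mOsm/kg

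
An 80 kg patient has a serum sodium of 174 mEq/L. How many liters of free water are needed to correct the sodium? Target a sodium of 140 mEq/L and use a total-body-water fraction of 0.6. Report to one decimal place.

11.7 L

TBW = 0.6 · 80 = 48 L
Free water deficit = TBW · (Na/140 − 1)
= 48 · (174/140 − 1)
= 48 · 0.2429
= 11.66 L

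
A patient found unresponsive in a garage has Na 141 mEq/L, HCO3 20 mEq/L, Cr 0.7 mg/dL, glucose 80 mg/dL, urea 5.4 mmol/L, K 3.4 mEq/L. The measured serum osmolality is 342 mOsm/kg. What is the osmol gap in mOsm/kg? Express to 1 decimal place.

50.2 mOsm/kg

Calculated osmolality = 2·Na + glucose/18 + urea
= 2·141 + 80/18 + 5.4
= 282 + 4.44 + 5.40
= 291.84 mOsm/kg ≈ 291.8 mOsm/kg
Osmolar gap = measured − calculated = 342 − 291.8 = 50.2 mOsm/kg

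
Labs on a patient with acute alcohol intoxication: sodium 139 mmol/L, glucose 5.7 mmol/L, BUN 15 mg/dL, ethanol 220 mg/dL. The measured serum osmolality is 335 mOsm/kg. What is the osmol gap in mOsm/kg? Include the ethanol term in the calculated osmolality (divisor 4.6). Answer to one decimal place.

-1.9 mOsm/kg

Calculated osmolality = 2·Na + glucose + BUN/2.8 + ethanol/4.6
= 2·139 + 5.7 + 15/2.8 + 220/4.6
= 278 + 5.70 + 5.36 + 47.83
= 336.89 mOsm/kg ≈ 336.9 mOsm/kg
Osmolar gap = measured − calculated = 335 − 336.9 = -1.9 mOsm/kg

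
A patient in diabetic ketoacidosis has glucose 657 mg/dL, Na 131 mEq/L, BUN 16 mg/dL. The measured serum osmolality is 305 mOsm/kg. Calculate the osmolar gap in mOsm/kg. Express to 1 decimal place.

0.8 mOsm/kg

Calculated osmolality = 2·Na + glucose/18 + BUN/2.8
= 2·131 + 657/18 + 16/2.8
= 262 + 36.50 + 5.71
= 304.21 mOsm/kg ≈ 304.2 mOsm/kg
Osmolar gap = measured − calculated = 305 − 304.2 = 0.8 mOsm/kg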